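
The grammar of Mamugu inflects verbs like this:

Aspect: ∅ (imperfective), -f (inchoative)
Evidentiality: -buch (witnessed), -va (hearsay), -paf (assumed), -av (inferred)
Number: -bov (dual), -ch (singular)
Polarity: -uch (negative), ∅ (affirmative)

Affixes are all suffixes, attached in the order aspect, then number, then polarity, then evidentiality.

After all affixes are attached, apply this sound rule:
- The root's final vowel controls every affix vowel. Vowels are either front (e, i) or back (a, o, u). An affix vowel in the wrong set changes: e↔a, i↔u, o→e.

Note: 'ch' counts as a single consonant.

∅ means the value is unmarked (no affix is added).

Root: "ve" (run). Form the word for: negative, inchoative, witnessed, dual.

vefbevichbich

Attach aspect inchoative -f → vef.
Attach number dual -bov → vefbov.
Attach polarity negative -uch → vefbovuch.
Attach evidentiality witnessed -buch → vefbovuchbuch.
Apply vowel harmony: vefbovuchbuch → vefbevichbich.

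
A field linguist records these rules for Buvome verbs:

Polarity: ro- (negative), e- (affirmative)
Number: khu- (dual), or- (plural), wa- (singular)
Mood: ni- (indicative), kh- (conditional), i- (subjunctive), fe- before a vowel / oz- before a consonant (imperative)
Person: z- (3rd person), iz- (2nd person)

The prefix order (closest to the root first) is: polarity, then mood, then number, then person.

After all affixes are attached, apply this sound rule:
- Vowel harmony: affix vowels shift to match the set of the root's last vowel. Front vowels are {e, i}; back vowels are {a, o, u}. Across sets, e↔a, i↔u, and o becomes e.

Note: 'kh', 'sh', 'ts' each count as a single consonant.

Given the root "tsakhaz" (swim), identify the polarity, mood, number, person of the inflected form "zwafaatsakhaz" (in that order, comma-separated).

affirmative, imperative, singular, 3rd person

Segment: z-wa-fe-e-tsakhaz.
polarity: e- → affirmative.
mood: fe/oz- → imperative.
number: wa- → singular.
person: z- → 3rd person.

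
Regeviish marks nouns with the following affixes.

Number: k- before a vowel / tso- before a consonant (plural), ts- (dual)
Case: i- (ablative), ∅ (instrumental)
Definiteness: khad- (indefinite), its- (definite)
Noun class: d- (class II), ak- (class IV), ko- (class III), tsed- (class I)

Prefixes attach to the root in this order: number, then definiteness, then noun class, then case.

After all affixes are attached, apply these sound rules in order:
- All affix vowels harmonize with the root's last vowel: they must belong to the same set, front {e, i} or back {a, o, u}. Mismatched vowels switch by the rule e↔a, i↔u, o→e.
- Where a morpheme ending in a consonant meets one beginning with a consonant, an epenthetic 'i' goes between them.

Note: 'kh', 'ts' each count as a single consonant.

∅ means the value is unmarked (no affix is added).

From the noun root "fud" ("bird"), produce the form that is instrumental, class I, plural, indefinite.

Attach number plural tso- (before consonant 'f') → tsofud.
Attach definiteness indefinite khad- → khadtsofud.
Attach noun class class I tsed- → tsedkhadtsofud.
case = instrumental: zero marking, form stays tsedkhadtsofud.
Apply vowel harmony: tsedkhadtsofud → tsadkhadtsofud.
Apply epenthesis: tsadkhadtsofud → tsadikhaditsofud.

tsadikhaditsofud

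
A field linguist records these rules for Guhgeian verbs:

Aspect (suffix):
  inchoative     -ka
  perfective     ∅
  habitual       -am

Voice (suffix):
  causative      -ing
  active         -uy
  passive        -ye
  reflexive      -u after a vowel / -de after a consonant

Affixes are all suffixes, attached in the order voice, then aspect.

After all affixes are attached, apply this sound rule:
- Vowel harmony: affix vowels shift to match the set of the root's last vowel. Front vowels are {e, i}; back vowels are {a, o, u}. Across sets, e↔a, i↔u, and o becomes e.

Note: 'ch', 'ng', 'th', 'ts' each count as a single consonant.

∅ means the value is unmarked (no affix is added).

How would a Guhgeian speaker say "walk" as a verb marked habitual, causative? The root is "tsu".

tsuungam

Attach voice causative -ing → tsuing.
Attach aspect habitual -am → tsuingam.
Apply vowel harmony: tsuingam → tsuungam.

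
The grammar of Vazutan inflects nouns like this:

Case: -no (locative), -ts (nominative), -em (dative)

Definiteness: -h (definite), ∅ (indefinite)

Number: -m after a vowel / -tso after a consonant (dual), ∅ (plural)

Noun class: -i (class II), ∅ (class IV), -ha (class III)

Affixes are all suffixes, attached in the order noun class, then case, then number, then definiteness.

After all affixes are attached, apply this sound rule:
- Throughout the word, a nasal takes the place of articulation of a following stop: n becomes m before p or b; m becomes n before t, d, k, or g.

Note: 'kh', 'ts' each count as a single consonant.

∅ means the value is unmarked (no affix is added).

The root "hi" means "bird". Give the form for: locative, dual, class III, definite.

hihanomh

Attach noun class class III -ha → hiha.
Attach case locative -no → hihano.
Attach number dual -m (after vowel 'o') → hihanom.
Attach definiteness definite -h → hihanomh.
Nasal assimilation: no change.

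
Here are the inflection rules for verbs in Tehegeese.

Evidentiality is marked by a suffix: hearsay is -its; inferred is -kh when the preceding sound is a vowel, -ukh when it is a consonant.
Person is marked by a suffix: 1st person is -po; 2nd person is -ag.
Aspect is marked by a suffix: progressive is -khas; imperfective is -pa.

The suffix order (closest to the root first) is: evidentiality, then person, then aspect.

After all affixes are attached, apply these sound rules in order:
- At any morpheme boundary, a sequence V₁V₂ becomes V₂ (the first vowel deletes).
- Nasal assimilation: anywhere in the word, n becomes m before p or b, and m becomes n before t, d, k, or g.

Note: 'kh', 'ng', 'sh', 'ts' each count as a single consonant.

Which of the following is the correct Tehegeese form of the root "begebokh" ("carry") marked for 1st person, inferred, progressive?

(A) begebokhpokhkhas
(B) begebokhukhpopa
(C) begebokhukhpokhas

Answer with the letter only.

C

Attach evidentiality inferred -ukh (after consonant 'kh') → begebokhukh.
Attach person 1st person -po → begebokhukhpo.
Attach aspect progressive -khas → begebokhukhpokhas.
Vowel deletion: no change.
Nasal assimilation: no change.
So the correct form is begebokhukhpokhas, option (C).
(B) begebokhukhpopa is wrong: it uses imperfective instead of progressive for aspect.
(A) begebokhpokhkhas is wrong: it has the affixes in the wrong order.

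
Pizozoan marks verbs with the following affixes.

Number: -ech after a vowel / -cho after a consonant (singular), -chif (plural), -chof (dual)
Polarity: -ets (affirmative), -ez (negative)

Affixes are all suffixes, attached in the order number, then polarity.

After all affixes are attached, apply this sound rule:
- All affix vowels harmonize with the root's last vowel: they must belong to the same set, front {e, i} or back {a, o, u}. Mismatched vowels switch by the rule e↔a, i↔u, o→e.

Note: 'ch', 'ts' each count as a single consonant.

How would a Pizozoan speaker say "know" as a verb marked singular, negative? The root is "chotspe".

chotspeechez

Attach number singular -ech (after vowel 'e') → chotspeech.
Attach polarity negative -ez → chotspeechez.
Vowel harmony: no change.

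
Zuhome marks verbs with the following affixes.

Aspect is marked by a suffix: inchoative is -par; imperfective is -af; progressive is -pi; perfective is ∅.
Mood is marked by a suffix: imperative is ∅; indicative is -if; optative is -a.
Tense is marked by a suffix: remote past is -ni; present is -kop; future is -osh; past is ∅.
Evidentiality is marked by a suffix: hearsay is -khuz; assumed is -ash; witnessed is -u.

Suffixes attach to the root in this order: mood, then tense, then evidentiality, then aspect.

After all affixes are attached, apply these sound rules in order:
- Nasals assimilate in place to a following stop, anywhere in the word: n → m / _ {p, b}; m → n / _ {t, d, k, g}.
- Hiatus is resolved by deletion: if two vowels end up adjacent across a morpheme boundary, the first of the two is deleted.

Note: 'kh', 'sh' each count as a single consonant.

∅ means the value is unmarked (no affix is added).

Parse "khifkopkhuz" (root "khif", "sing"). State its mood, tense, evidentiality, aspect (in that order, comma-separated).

imperative, present, hearsay, perfective

Segment: khif-kop-khuz.
mood: ∅ → imperative.
tense: -kop → present.
evidentiality: -khuz → hearsay.
aspect: ∅ → perfective.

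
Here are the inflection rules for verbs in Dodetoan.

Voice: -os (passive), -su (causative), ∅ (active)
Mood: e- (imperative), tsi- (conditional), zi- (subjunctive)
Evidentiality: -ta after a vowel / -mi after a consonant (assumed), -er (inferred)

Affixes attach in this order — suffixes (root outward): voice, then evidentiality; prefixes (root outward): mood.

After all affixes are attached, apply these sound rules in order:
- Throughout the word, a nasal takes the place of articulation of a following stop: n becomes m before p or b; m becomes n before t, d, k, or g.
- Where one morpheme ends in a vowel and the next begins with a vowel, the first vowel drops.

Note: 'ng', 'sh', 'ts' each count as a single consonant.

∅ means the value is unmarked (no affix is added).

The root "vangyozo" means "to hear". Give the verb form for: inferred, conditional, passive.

Attach voice passive -os → vangyozoos.
Attach evidentiality inferred -er → vangyozooser.
Attach mood conditional tsi- → tsivangyozooser.
Nasal assimilation: no change.
Apply vowel deletion: tsivangyozooser → tsivangyozoser.

tsivangyozoser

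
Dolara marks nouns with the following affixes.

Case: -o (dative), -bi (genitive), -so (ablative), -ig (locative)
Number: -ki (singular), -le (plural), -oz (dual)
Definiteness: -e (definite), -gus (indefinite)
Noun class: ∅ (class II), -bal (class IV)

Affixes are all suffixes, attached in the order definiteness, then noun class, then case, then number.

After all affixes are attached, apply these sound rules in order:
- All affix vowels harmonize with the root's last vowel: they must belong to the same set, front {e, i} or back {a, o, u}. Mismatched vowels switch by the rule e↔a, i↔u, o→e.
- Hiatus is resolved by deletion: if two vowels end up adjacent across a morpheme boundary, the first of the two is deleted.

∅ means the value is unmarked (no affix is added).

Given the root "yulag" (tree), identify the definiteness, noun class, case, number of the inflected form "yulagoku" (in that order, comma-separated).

Segment: yulag-e-o-ki.
definiteness: -e → definite.
noun class: ∅ → class II.
case: -o → dative.
number: -ki → singular.

definite, class II, dative, singular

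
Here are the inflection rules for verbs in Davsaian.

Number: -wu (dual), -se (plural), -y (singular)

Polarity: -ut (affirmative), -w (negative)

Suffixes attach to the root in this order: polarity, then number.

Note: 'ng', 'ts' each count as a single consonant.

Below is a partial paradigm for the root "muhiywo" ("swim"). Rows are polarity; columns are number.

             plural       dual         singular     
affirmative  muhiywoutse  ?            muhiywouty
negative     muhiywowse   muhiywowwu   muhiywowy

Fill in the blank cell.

Attach polarity affirmative -ut → muhiywout.
Attach number dual -wu → muhiywoutwu.

muhiywoutwu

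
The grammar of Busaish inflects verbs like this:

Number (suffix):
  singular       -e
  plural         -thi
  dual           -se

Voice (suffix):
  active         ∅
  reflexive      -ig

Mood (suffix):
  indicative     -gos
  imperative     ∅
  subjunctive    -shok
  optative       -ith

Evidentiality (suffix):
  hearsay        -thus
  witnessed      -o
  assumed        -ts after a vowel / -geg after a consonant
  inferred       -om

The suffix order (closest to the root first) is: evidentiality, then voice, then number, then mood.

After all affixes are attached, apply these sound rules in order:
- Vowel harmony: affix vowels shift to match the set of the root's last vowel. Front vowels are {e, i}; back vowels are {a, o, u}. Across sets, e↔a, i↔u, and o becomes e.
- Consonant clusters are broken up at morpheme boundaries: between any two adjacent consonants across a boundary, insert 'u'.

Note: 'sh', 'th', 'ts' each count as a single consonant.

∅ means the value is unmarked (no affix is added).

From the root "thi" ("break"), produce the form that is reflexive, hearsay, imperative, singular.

thithisige

Attach evidentiality hearsay -thus → thithus.
Attach voice reflexive -ig → thithusig.
Attach number singular -e → thithusige.
mood = imperative: zero marking, form stays thithusige.
Apply vowel harmony: thithusige → thithisige.
Epenthesis: no change.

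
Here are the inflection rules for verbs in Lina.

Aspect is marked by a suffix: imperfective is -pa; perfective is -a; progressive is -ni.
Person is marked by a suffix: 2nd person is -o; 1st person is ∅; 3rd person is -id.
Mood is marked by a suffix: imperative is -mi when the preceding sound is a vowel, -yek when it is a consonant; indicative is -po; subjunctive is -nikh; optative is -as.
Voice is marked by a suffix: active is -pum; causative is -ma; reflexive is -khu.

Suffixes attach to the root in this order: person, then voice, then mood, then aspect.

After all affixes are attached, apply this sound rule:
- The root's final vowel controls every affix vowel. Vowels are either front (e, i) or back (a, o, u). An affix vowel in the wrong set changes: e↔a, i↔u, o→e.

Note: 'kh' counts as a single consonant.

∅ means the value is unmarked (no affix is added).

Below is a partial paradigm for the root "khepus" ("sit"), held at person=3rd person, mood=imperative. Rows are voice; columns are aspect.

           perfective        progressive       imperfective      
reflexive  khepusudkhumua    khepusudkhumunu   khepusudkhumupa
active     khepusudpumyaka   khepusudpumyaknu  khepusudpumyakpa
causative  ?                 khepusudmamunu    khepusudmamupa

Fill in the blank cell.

khepusudmamua

Attach person 3rd person -id → khepusid.
Attach voice causative -ma → khepusidma.
Attach mood imperative -mi (after vowel 'a') → khepusidmami.
Attach aspect perfective -a → khepusidmamia.
Apply vowel harmony: khepusidmamia → khepusudmamua.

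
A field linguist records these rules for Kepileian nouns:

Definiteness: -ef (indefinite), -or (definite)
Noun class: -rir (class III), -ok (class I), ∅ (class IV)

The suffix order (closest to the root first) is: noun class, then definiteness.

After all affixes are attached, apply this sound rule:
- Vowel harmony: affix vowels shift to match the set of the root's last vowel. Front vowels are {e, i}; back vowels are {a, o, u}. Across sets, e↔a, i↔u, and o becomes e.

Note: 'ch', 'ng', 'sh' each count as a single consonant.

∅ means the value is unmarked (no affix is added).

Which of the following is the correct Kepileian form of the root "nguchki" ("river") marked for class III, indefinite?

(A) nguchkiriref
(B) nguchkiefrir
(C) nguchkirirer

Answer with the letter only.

Attach noun class class III -rir → nguchkirir.
Attach definiteness indefinite -ef → nguchkiriref.
Vowel harmony: no change.
So the correct form is nguchkiriref, option (A).
(B) nguchkiefrir is wrong: it has the affixes in the wrong order.
(C) nguchkirirer is wrong: it uses definite instead of indefinite for definiteness.

A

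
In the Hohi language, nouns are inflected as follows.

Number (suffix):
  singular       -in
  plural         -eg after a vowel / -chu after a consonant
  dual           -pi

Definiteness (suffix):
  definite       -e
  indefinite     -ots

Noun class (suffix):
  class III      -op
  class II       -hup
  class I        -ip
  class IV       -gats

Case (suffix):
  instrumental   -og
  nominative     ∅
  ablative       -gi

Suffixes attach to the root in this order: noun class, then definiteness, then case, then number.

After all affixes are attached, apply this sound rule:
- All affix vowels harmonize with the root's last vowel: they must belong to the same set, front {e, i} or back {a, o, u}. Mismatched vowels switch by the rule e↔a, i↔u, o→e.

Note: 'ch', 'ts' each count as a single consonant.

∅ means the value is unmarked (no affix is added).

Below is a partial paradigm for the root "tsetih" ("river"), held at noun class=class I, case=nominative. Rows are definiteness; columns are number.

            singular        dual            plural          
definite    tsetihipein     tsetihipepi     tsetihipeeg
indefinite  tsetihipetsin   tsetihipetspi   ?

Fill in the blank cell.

tsetihipetschi

Attach noun class class I -ip → tsetihip.
Attach definiteness indefinite -ots → tsetihipots.
case = nominative: zero marking, form stays tsetihipots.
Attach number plural -chu (after consonant 'ts') → tsetihipotschu.
Apply vowel harmony: tsetihipotschu → tsetihipetschi.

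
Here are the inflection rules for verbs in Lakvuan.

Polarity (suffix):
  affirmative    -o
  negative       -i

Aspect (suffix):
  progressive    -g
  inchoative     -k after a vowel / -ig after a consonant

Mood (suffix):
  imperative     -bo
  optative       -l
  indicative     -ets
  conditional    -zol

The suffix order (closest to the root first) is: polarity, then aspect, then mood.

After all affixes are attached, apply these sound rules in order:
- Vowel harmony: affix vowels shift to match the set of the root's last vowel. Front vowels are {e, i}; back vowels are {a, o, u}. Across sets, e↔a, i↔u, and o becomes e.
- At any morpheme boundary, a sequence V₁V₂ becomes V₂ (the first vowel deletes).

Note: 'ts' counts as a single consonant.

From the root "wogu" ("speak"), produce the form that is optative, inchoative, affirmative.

Attach polarity affirmative -o → woguo.
Attach aspect inchoative -k (after vowel 'o') → woguok.
Attach mood optative -l → woguokl.
Vowel harmony: no change.
Apply vowel deletion: woguokl → wogokl.

wogokl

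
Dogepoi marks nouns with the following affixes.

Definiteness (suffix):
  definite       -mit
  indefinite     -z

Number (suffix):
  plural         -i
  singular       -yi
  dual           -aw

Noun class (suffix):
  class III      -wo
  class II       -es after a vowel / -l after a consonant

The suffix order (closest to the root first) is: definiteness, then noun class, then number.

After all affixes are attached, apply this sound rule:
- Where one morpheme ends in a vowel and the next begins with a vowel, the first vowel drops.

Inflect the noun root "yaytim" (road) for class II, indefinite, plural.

yaytimzli

Attach definiteness indefinite -z → yaytimz.
Attach noun class class II -l (after consonant 'z') → yaytimzl.
Attach number plural -i → yaytimzli.
Vowel deletion: no change.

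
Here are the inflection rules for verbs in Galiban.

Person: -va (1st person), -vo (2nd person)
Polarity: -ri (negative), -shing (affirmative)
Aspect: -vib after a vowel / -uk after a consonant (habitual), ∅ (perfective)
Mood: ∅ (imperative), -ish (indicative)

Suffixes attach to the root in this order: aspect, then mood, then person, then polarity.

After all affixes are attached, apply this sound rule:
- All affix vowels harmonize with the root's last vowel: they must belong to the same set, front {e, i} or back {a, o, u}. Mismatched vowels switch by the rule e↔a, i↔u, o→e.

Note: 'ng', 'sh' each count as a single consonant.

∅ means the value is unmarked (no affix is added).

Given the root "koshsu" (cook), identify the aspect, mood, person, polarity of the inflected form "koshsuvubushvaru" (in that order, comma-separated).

Segment: koshsu-vib-ish-va-ri.
aspect: -vib/uk → habitual.
mood: -ish → indicative.
person: -va → 1st person.
polarity: -ri → negative.

habitual, indicative, 1st person, negative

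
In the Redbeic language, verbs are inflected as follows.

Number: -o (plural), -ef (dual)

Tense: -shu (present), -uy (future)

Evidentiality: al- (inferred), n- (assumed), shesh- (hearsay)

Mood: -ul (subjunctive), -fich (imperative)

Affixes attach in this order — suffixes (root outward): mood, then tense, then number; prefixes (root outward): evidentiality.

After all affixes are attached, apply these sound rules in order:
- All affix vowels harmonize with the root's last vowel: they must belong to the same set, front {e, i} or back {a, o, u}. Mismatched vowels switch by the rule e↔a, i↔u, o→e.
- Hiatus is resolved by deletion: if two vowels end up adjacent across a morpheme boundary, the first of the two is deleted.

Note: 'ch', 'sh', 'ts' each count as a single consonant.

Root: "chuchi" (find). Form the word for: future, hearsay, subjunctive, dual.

Attach mood subjunctive -ul → chuchiul.
Attach tense future -uy → chuchiuluy.
Attach number dual -ef → chuchiuluyef.
Attach evidentiality hearsay shesh- → sheshchuchiuluyef.
Apply vowel harmony: sheshchuchiuluyef → sheshchuchiiliyef.
Apply vowel deletion: sheshchuchiiliyef → sheshchuchiliyef.

sheshchuchiliyef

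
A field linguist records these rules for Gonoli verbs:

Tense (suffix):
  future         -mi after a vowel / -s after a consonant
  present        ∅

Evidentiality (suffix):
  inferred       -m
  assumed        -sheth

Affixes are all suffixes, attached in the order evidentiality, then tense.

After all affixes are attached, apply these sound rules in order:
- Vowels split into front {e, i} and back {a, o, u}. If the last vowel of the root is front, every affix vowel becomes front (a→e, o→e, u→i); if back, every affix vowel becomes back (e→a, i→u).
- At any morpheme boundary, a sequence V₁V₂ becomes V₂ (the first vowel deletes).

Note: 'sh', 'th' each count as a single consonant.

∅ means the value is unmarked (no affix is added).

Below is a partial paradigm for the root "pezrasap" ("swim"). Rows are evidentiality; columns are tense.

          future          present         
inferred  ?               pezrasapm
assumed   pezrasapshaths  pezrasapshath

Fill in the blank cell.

Attach evidentiality inferred -m → pezrasapm.
Attach tense future -s (after consonant 'm') → pezrasapms.
Vowel harmony: no change.
Vowel deletion: no change.

pezrasapms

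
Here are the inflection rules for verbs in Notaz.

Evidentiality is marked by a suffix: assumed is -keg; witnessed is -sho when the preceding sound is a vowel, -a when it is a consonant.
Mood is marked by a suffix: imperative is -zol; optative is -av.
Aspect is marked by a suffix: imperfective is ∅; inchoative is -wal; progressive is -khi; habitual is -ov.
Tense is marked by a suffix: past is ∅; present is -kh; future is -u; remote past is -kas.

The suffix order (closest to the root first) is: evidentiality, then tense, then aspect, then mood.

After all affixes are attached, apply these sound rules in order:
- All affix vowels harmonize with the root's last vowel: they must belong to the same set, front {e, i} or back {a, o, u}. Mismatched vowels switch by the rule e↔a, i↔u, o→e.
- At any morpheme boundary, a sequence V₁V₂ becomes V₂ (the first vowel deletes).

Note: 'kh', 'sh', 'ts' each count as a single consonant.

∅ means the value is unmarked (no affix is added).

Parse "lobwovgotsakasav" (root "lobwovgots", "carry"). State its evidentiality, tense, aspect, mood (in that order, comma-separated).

Segment: lobwovgots-a-kas-av.
evidentiality: -sho/a → witnessed.
tense: -kas → remote past.
aspect: ∅ → imperfective.
mood: -av → optative.

witnessed, remote past, imperfective, optative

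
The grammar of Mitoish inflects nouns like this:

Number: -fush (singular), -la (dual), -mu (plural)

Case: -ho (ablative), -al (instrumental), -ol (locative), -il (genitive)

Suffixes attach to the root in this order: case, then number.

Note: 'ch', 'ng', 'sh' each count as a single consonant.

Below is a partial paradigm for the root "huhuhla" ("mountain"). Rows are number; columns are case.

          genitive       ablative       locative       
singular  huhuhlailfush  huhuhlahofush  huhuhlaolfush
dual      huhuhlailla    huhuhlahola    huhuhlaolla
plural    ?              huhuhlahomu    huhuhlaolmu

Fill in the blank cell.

Attach case genitive -il → huhuhlail.
Attach number plural -mu → huhuhlailmu.

huhuhlailmu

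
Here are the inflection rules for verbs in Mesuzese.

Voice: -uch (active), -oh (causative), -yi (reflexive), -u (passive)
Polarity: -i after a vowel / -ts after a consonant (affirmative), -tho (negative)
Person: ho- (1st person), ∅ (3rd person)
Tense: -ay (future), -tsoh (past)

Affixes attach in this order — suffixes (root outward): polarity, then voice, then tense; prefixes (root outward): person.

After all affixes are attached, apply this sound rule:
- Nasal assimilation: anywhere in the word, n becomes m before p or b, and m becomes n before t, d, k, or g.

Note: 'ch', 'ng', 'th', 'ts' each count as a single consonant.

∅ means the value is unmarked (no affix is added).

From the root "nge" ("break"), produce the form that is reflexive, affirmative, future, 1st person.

hongeiyiay

Attach polarity affirmative -i (after vowel 'e') → ngei.
Attach voice reflexive -yi → ngeiyi.
Attach person 1st person ho- → hongeiyi.
Attach tense future -ay → hongeiyiay.
Nasal assimilation: no change.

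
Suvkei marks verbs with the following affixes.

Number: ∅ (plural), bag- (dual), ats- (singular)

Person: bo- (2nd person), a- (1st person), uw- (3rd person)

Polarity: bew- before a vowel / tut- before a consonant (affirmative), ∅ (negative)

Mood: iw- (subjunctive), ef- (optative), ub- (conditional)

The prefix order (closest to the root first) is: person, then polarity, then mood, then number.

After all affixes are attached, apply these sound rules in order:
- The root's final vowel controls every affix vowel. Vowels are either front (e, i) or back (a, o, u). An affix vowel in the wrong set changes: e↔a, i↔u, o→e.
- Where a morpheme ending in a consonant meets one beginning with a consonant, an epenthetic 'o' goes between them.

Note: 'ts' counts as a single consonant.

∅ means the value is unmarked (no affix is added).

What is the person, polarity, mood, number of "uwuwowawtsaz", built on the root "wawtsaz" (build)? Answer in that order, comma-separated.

3rd person, negative, subjunctive, plural

Segment: iw-uw-wawtsaz.
person: uw- → 3rd person.
polarity: ∅ → negative.
mood: iw- → subjunctive.
number: ∅ → plural.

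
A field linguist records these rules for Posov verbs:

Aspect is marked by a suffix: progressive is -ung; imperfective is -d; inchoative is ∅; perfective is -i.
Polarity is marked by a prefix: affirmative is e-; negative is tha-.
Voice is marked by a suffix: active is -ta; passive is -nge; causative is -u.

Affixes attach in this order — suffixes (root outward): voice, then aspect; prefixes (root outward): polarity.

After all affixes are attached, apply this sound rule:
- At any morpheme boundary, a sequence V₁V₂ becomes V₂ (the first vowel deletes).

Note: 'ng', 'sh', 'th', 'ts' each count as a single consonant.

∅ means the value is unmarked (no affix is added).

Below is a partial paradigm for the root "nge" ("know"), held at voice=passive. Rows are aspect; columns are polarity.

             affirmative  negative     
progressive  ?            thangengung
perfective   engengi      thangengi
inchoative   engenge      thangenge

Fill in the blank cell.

Attach voice passive -nge → ngenge.
Attach aspect progressive -ung → ngengeung.
Attach polarity affirmative e- → engengeung.
Apply vowel deletion: engengeung → engengung.

engengung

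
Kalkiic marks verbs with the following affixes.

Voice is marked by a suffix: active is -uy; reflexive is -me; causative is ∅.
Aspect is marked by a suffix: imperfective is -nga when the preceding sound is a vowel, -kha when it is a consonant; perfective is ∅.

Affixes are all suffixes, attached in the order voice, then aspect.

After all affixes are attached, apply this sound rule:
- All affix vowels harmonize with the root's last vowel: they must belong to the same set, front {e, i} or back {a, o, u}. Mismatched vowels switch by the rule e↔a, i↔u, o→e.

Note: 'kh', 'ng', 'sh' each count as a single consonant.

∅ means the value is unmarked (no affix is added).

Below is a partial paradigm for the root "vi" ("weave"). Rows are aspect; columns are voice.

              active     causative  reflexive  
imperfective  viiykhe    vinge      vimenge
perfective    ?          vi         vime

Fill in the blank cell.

Attach voice active -uy → viuy.
aspect = perfective: zero marking, form stays viuy.
Apply vowel harmony: viuy → viiy.

viiy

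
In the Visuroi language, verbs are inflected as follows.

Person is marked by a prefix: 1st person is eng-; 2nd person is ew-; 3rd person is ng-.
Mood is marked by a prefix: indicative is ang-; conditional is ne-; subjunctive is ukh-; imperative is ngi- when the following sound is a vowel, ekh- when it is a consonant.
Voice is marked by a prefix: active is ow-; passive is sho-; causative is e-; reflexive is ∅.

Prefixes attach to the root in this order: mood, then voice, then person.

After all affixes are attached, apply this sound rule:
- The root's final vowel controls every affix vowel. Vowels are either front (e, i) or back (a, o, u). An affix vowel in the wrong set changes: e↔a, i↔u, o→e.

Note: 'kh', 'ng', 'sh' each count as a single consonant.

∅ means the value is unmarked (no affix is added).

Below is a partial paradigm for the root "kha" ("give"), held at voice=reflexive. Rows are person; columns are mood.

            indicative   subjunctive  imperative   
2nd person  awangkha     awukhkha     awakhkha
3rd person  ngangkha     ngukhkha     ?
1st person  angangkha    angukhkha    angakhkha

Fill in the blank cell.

ngakhkha

Attach mood imperative ekh- (before consonant 'kh') → ekhkha.
voice = reflexive: zero marking, form stays ekhkha.
Attach person 3rd person ng- → ngekhkha.
Apply vowel harmony: ngekhkha → ngakhkha.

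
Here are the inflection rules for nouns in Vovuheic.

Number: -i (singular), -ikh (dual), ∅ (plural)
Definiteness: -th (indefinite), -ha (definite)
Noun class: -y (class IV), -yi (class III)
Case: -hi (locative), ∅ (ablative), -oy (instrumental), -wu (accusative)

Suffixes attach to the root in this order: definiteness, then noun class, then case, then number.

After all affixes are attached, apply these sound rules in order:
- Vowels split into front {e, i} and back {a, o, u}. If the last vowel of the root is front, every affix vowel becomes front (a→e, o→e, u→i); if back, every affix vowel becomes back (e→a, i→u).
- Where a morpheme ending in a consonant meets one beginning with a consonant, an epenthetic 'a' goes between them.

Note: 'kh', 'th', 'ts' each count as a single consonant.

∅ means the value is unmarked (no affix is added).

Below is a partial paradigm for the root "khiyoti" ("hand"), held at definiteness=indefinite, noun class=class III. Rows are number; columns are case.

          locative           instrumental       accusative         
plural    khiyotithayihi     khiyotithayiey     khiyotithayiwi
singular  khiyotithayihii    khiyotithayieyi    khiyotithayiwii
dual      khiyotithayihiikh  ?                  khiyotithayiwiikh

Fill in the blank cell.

khiyotithayieyikh

Attach definiteness indefinite -th → khiyotith.
Attach noun class class III -yi → khiyotithyi.
Attach case instrumental -oy → khiyotithyioy.
Attach number dual -ikh → khiyotithyioyikh.
Apply vowel harmony: khiyotithyioyikh → khiyotithyieyikh.
Apply epenthesis: khiyotithyieyikh → khiyotithayieyikh.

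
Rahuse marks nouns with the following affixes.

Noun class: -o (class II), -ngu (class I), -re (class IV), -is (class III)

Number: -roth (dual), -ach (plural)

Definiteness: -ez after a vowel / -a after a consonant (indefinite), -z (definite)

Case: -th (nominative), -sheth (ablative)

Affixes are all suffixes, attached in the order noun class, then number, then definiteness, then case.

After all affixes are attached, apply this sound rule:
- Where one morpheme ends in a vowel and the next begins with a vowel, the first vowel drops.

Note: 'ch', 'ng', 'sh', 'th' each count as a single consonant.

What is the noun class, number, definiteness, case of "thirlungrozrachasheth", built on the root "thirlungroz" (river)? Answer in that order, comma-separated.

class IV, plural, indefinite, ablative

Segment: thirlungroz-re-ach-a-sheth.
noun class: -re → class IV.
number: -ach → plural.
definiteness: -ez/a → indefinite.
case: -sheth → ablative.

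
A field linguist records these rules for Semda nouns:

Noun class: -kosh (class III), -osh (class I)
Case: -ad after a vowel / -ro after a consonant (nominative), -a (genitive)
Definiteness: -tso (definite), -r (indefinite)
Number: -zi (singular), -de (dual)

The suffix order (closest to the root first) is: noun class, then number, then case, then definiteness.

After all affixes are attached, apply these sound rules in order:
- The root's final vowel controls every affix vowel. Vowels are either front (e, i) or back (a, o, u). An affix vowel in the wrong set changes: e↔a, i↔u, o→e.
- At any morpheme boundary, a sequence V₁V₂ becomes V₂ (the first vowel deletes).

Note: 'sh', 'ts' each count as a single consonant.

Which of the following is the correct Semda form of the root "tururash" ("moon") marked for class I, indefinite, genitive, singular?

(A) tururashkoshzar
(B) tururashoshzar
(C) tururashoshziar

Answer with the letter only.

Attach noun class class I -osh → tururashosh.
Attach number singular -zi → tururashoshzi.
Attach case genitive -a → tururashoshzia.
Attach definiteness indefinite -r → tururashoshziar.
Apply vowel harmony: tururashoshziar → tururashoshzuar.
Apply vowel deletion: tururashoshzuar → tururashoshzar.
So the correct form is tururashoshzar, option (B).
(A) tururashkoshzar is wrong: it uses class III instead of class I for noun class.
(C) tururashoshziar is wrong: it fails to apply the sound rule(s).

B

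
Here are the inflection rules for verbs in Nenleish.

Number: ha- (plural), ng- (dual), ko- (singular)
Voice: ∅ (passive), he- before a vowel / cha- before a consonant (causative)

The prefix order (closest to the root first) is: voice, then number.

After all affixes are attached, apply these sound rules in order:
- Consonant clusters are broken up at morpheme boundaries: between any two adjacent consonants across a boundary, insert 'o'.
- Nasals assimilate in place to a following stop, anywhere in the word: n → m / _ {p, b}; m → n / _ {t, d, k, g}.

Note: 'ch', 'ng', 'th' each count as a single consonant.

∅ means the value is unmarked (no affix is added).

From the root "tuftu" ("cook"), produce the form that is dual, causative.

Attach voice causative cha- (before consonant 't') → chatuftu.
Attach number dual ng- → ngchatuftu.
Apply epenthesis: ngchatuftu → ngochatuftu.
Nasal assimilation: no change.

ngochatuftu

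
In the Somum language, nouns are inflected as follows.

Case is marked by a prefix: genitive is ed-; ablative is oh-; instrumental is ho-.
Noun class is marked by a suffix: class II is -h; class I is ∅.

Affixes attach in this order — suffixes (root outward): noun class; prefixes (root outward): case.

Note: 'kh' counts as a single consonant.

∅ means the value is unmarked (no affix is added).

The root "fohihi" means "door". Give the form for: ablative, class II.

Attach noun class class II -h → fohihih.
Attach case ablative oh- → ohfohihih.

ohfohihih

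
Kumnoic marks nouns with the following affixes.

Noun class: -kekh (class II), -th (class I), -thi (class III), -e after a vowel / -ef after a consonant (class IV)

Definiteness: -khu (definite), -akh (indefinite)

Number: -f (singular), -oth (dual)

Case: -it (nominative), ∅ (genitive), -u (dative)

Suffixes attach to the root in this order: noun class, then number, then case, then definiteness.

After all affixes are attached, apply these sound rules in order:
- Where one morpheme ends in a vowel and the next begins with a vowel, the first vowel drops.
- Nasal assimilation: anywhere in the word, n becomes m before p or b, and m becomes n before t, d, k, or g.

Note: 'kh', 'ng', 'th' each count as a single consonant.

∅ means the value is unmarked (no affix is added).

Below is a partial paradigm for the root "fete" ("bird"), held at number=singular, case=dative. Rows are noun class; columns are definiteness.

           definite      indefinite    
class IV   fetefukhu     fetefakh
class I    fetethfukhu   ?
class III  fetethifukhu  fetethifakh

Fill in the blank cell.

fetethfakh

Attach noun class class I -th → feteth.
Attach number singular -f → fetethf.
Attach case dative -u → fetethfu.
Attach definiteness indefinite -akh → fetethfuakh.
Apply vowel deletion: fetethfuakh → fetethfakh.
Nasal assimilation: no change.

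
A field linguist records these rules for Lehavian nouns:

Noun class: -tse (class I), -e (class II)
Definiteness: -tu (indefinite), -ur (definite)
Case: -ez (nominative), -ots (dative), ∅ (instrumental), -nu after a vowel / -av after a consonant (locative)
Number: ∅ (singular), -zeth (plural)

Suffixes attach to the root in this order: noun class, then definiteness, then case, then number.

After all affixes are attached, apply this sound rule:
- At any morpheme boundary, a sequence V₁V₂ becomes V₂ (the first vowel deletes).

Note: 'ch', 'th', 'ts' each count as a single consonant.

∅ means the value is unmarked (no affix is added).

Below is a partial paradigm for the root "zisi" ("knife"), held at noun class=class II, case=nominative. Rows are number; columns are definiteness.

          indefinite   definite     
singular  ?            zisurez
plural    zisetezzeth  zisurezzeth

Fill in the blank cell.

Attach noun class class II -e → zisie.
Attach definiteness indefinite -tu → zisietu.
Attach case nominative -ez → zisietuez.
number = singular: zero marking, form stays zisietuez.
Apply vowel deletion: zisietuez → zisetez.

zisetez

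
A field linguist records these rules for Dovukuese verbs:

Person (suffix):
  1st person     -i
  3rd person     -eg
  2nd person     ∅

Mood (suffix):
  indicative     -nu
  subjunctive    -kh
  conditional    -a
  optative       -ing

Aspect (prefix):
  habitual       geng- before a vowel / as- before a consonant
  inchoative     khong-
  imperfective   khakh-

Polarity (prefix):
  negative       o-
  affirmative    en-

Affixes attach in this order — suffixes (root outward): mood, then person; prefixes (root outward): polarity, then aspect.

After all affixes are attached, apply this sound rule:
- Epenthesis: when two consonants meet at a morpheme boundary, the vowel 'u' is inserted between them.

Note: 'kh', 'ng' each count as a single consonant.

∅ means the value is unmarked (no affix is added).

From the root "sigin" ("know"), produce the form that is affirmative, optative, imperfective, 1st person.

Attach polarity affirmative en- → ensigin.
Attach mood optative -ing → ensigining.
Attach person 1st person -i → ensiginingi.
Attach aspect imperfective khakh- → khakhensiginingi.
Apply epenthesis: khakhensiginingi → khakhenusiginingi.

khakhenusiginingi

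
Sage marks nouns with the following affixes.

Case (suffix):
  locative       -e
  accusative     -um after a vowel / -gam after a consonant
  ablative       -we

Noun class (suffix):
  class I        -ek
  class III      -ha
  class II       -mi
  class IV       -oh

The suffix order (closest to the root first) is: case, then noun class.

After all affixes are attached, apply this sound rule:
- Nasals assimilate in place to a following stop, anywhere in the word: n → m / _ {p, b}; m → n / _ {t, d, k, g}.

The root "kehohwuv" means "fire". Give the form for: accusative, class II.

kehohwuvgammi

Attach case accusative -gam (after consonant 'v') → kehohwuvgam.
Attach noun class class II -mi → kehohwuvgammi.
Nasal assimilation: no change.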